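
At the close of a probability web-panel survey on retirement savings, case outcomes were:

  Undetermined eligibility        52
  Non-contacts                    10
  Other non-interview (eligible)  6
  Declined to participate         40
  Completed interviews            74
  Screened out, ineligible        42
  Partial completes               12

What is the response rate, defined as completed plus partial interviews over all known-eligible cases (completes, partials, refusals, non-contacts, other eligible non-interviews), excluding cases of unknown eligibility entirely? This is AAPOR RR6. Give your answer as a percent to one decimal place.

Numerator: 74 + 12 = 86
Base: 74 + 12 + 40 + 10 + 6 = 142
RR6 = 86 / 142 = 0.6056

60.6%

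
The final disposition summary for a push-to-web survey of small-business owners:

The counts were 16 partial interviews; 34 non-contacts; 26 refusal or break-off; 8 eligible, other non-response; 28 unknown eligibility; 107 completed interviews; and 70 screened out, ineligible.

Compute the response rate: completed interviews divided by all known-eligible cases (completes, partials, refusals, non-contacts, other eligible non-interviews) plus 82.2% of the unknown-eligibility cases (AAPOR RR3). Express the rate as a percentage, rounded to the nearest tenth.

Num: 107
Eligible (known): 107 + 16 + 26 + 34 + 8 = 191
Eligible share of unknowns: 0.8220 × 28 = 23.02
Denom: 191 + 23.02 = 214.02
RR3 = 107 / 214.02 = 0.5000

50.0%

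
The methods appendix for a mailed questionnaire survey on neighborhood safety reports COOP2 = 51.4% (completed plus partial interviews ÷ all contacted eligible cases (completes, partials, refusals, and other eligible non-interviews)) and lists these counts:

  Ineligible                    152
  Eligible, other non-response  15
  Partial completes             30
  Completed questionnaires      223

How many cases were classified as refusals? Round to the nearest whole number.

224

Numerator = 223 + 30 = 253
COOP2 = 253 / D = 0.514
D = 253 / 0.514 = 492.2
Rest of base = 268
refusals = 492.2 − 268 ≈ 224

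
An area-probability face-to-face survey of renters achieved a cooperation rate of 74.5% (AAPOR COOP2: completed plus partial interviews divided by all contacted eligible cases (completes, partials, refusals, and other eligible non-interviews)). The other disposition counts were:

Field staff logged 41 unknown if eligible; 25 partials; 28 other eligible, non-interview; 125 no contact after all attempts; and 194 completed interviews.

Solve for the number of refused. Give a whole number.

Num = 194 + 25 = 219
COOP2 = 219 / D = 0.745
D = 219 / 0.745 = 294.0
Other denominator terms total 247
refused = 294.0 − 247 ≈ 47

47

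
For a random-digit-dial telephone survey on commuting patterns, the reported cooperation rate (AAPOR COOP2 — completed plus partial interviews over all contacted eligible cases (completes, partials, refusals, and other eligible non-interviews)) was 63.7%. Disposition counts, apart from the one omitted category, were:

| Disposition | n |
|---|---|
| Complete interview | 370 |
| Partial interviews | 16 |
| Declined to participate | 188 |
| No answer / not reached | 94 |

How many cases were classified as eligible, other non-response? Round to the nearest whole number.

Numerator: 370 + 16 = 386
COOP2 = 386 / D = 0.637
D = 386 / 0.637 = 606.0
Rest of base = 574
eligible, other non-response = 606.0 − 574 ≈ 32

32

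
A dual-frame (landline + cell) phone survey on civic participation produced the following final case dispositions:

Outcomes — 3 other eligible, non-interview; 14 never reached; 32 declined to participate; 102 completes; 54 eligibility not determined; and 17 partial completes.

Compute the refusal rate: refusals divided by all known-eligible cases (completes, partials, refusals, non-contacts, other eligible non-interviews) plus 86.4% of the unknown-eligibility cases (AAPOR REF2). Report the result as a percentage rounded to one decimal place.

Num = 32
Eligible (known) = 102 + 17 + 32 + 14 + 3 = 168
e × U = 0.8640 × 54 = 46.66
Base = 168 + 46.66 = 214.66
REF2 = 32 / 214.66 = 0.1491

14.9%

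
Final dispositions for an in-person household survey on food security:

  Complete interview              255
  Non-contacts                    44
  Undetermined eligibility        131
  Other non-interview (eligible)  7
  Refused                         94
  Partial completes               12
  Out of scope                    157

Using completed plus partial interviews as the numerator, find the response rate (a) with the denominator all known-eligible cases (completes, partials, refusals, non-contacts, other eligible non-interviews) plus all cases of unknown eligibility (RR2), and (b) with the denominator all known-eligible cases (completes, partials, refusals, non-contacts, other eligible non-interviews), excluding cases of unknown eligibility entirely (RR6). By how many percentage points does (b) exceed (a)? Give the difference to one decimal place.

15.6

Top: 255 + 12 = 267
Denominator: 255 + 12 + 94 + 44 + 7 + 131 = 543
RR2 = 267 / 543 = 0.4917
Denominator: 255 + 12 + 94 + 44 + 7 = 412
RR6 = 267 / 412 = 0.6481
Difference = 64.81 − 49.17 = 15.64 percentage points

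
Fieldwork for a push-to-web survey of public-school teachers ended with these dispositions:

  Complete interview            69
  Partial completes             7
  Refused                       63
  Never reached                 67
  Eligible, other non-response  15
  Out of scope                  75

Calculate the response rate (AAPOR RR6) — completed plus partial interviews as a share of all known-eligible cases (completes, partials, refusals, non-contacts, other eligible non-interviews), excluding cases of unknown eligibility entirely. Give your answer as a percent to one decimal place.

Numerator → 69 + 7 = 76
Base → 69 + 7 + 63 + 67 + 15 = 221
RR6 = 76 / 221 = 0.3439

34.4%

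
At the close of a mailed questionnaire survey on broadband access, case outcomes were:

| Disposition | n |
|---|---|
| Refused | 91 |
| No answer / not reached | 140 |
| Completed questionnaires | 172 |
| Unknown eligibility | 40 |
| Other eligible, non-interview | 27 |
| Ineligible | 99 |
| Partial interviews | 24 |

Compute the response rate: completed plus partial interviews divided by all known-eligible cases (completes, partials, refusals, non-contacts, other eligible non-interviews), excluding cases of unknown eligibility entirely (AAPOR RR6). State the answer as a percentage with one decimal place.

Num: 172 + 24 = 196
Denominator: 172 + 24 + 91 + 140 + 27 = 454
RR6 = 196 / 454 = 0.4317

43.2%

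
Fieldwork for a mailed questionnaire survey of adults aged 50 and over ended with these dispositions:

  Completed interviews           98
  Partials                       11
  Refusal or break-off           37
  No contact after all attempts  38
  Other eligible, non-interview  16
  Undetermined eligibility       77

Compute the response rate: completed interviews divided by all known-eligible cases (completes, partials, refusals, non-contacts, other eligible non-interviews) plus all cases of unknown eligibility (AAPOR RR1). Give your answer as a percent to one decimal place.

Num → 98
Denom → 98 + 11 + 37 + 38 + 16 + 77 = 277
RR1 = 98 / 277 = 0.3538

35.4%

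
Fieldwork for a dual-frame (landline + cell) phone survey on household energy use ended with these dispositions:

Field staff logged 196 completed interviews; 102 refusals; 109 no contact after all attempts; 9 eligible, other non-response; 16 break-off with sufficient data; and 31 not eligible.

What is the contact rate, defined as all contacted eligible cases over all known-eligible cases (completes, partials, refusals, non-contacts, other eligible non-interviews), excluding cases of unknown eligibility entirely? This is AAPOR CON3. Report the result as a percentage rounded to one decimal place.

Numerator: 196 + 16 + 102 + 9 = 323
Denom: 196 + 16 + 102 + 109 + 9 = 432
CON3 = 323 / 432 = 0.7477

74.8%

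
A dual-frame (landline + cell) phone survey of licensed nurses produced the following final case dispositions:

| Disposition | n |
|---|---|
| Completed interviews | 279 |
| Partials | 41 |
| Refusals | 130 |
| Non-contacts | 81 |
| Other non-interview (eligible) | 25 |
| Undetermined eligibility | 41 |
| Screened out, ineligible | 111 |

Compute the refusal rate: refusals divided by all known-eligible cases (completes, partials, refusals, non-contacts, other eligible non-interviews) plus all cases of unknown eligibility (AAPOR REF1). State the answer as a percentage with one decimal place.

21.8%

Top: 130
Denominator: 279 + 41 + 130 + 81 + 25 + 41 = 597
REF1 = 130 / 597 = 0.2178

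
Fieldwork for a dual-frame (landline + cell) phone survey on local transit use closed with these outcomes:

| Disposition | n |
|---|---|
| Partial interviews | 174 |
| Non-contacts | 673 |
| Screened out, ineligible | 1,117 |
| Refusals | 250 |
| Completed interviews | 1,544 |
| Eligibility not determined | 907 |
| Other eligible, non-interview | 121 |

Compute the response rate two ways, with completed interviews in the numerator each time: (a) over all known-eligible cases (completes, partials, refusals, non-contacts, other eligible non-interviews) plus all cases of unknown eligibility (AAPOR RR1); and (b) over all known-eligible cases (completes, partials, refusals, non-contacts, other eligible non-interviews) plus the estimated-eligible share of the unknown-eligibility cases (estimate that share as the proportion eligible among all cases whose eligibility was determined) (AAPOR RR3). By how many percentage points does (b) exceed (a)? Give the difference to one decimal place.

3.2

Num: 1544
Base: 1544 + 174 + 250 + 673 + 121 + 907 = 3669
RR1 = 1544 / 3669 = 0.4208
Eligible (known): 1544 + 174 + 250 + 673 + 121 = 2762
e = 2762 / (2762 + 1117) = 2762 / 3879 = 0.7120
Estimated eligible among unknowns: 0.7120 × 907 = 645.78
Base: 2762 + 645.78 = 3407.78
RR3 = 1544 / 3407.78 = 0.4531
Difference = 45.31 − 42.08 = 3.23 percentage points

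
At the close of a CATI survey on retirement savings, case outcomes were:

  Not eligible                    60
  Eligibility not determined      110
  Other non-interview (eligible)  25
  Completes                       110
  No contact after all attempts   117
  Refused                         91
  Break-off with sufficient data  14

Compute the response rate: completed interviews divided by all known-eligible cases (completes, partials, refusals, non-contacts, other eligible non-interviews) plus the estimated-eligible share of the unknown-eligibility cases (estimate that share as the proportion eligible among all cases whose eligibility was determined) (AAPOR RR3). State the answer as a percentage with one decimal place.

24.4%

Num → 110
Determined eligible → 110 + 14 + 91 + 117 + 25 = 357
e = 357 / (357 + 60) = 357 / 417 = 0.8561
Eligible share of unknowns → 0.8561 × 110 = 94.17
Denominator → 357 + 94.17 = 451.17
RR3 = 110 / 451.17 = 0.2438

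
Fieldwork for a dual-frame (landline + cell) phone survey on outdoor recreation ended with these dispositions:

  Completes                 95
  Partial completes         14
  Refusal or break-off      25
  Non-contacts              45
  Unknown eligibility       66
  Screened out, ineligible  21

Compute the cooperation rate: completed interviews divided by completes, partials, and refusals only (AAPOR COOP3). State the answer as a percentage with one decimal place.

70.9%

Top → 95
Denom → 95 + 14 + 25 = 134
COOP3 = 95 / 134 = 0.7090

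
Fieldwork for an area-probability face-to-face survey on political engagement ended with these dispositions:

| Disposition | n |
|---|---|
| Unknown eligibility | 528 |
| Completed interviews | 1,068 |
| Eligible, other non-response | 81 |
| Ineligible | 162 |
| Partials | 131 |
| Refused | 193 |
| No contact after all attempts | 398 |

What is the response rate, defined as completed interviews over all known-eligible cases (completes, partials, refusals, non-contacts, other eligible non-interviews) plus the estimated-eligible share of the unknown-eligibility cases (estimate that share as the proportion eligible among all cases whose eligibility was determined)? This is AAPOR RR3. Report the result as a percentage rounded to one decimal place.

Numerator → 1068
Eligible (known) → 1068 + 131 + 193 + 398 + 81 = 1871
e = 1871 / (1871 + 162) = 1871 / 2033 = 0.9203
e × U → 0.9203 × 528 = 485.92
Denom → 1871 + 485.92 = 2356.92
RR3 = 1068 / 2356.92 = 0.4531

45.3%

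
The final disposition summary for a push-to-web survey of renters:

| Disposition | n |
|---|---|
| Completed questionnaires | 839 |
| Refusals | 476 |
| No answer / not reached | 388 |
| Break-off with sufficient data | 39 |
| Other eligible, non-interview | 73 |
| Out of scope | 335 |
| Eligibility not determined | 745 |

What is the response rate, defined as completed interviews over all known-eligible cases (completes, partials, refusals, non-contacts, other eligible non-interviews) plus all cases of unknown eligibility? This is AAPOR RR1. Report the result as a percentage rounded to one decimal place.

Numerator → 839
Base → 839 + 39 + 476 + 388 + 73 + 745 = 2560
RR1 = 839 / 2560 = 0.3277

32.8%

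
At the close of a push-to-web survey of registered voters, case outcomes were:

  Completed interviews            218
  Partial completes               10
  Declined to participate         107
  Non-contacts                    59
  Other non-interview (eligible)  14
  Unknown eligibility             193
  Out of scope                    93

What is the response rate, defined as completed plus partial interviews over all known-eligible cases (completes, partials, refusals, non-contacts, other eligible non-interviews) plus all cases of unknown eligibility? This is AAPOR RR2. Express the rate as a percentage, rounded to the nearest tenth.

37.9%

Top = 218 + 10 = 228
Base = 218 + 10 + 107 + 59 + 14 + 193 = 601
RR2 = 228 / 601 = 0.3794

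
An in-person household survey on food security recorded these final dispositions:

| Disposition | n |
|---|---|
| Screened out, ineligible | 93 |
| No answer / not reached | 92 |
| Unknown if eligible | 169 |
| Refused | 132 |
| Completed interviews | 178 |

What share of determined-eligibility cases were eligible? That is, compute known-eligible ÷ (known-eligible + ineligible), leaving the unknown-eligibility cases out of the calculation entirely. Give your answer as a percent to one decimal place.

81.2%

Known eligible → 178 + 132 + 92 = 402
e = 402 / (402 + 93) = 402 / 495 = 0.8121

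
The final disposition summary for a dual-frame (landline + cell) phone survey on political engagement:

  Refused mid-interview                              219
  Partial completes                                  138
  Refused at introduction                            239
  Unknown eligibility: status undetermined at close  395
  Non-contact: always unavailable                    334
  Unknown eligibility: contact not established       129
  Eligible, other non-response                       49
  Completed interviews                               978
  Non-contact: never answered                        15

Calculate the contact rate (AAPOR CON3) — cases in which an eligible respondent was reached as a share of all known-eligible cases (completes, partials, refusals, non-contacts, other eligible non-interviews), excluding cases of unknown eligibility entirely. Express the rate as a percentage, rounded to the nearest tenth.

82.3%

Refusal or break-off = 239 + 219 = 458
Non-contacts = 15 + 334 = 349
Unknown if eligible = 129 + 395 = 524
Top: 978 + 138 + 458 + 49 = 1623
Base: 978 + 138 + 458 + 349 + 49 = 1972
CON3 = 1623 / 1972 = 0.8230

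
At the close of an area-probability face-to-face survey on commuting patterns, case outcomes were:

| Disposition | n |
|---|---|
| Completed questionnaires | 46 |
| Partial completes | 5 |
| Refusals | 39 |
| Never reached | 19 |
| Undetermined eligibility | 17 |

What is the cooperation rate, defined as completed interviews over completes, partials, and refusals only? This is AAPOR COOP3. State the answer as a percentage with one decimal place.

51.1%

Num → 46
Base → 46 + 5 + 39 = 90
COOP3 = 46 / 90 = 0.5111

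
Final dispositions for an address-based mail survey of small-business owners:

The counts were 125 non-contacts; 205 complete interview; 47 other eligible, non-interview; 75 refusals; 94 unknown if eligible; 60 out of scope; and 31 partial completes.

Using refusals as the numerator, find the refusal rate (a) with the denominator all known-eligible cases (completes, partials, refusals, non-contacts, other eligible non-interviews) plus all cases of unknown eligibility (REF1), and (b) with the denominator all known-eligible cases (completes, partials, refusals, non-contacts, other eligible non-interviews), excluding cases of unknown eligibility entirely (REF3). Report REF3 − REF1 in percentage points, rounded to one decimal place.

2.5

Numerator → 75
Denom → 205 + 31 + 75 + 125 + 47 + 94 = 577
REF1 = 75 / 577 = 0.1300
Denom → 205 + 31 + 75 + 125 + 47 = 483
REF3 = 75 / 483 = 0.1553
Difference = 15.53 − 13.00 = 2.53 percentage points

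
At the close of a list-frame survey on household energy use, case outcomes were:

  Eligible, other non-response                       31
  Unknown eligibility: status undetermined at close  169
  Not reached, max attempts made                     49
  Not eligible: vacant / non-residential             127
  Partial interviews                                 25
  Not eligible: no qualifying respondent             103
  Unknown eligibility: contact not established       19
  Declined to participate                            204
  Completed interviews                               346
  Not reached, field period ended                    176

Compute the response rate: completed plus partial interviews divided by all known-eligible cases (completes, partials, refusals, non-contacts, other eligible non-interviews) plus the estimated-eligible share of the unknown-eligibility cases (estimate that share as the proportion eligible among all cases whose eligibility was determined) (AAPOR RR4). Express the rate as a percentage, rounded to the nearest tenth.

Never reached = 176 + 49 = 225
Unknown if eligible = 19 + 169 = 188
Ineligible = 103 + 127 = 230
Top → 346 + 25 = 371
Determined eligible → 346 + 25 + 204 + 225 + 31 = 831
e = 831 / (831 + 230) = 831 / 1061 = 0.7832
Estimated eligible among unknowns → 0.7832 × 188 = 147.24
Denom → 831 + 147.24 = 978.24
RR4 = 371 / 978.24 = 0.3793

37.9%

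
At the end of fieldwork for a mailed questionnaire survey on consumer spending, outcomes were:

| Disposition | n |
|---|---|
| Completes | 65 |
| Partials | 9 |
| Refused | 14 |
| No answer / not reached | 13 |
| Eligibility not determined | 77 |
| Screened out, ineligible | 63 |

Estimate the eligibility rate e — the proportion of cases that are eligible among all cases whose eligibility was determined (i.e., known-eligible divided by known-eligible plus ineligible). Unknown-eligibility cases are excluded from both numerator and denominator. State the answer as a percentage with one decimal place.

61.6%

Eligible (known) → 65 + 9 + 14 + 13 = 101
e = 101 / (101 + 63) = 101 / 164 = 0.6159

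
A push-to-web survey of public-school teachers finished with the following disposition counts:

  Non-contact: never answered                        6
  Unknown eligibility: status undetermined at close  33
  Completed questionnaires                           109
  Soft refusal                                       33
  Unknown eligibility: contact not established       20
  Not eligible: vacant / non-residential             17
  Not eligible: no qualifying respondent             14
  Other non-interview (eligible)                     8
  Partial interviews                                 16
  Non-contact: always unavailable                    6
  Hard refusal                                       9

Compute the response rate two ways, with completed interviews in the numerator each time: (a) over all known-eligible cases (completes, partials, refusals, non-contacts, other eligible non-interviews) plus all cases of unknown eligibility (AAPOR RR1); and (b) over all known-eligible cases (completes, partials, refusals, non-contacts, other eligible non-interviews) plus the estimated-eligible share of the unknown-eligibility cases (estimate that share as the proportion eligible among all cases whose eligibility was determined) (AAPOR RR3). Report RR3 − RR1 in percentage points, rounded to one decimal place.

Refusals = 9 + 33 = 42
No answer / not reached = 6 + 6 = 12
Eligibility not determined = 20 + 33 = 53
Screened out, ineligible = 14 + 17 = 31
Num = 109
Denominator = 109 + 16 + 42 + 12 + 8 + 53 = 240
RR1 = 109 / 240 = 0.4542
Eligible (known) = 109 + 16 + 42 + 12 + 8 = 187
e = 187 / (187 + 31) = 187 / 218 = 0.8578
e × U = 0.8578 × 53 = 45.46
Denominator = 187 + 45.46 = 232.46
RR3 = 109 / 232.46 = 0.4689
Difference = 46.89 − 45.42 = 1.47 percentage points

1.5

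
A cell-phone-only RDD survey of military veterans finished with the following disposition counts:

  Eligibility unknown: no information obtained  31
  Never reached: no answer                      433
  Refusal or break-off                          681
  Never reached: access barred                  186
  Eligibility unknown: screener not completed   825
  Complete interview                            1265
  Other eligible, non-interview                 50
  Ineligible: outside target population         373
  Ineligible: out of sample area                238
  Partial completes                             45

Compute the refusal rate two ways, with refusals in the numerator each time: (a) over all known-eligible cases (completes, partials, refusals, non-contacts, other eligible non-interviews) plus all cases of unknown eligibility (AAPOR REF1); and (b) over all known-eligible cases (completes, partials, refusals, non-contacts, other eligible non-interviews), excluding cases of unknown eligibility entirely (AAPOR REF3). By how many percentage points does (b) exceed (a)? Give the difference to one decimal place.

Never reached = 433 + 186 = 619
Undetermined eligibility = 825 + 31 = 856
Screened out, ineligible = 373 + 238 = 611
Numerator = 681
Base = 1265 + 45 + 681 + 619 + 50 + 856 = 3516
REF1 = 681 / 3516 = 0.1937
Base = 1265 + 45 + 681 + 619 + 50 = 2660
REF3 = 681 / 2660 = 0.2560
Difference = 25.60 − 19.37 = 6.23 percentage points

6.2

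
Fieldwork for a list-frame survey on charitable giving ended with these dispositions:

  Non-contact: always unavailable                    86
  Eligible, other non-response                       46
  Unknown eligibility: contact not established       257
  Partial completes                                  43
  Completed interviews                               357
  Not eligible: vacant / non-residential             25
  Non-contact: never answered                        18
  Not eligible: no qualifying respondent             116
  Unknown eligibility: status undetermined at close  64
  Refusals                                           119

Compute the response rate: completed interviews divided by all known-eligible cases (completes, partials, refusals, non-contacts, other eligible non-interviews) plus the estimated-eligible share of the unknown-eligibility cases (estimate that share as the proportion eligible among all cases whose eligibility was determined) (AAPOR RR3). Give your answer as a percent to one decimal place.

38.2%

Non-contacts = 18 + 86 = 104
Unknown eligibility = 257 + 64 = 321
Not eligible = 116 + 25 = 141
Numerator: 357
Determined eligible: 357 + 43 + 119 + 104 + 46 = 669
e = 669 / (669 + 141) = 669 / 810 = 0.8259
Eligible share of unknowns: 0.8259 × 321 = 265.11
Denom: 669 + 265.11 = 934.11
RR3 = 357 / 934.11 = 0.3822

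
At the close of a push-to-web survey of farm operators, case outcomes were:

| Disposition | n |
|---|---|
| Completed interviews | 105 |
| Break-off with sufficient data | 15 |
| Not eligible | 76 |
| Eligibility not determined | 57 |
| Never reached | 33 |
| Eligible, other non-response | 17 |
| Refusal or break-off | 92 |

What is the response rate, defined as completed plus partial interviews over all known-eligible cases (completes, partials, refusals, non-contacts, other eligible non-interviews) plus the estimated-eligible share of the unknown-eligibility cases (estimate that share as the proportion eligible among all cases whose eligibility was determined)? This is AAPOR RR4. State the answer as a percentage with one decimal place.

Numerator = 105 + 15 = 120
Determined eligible = 105 + 15 + 92 + 33 + 17 = 262
e = 262 / (262 + 76) = 262 / 338 = 0.7751
Eligible share of unknowns = 0.7751 × 57 = 44.18
Denom = 262 + 44.18 = 306.18
RR4 = 120 / 306.18 = 0.3919

39.2%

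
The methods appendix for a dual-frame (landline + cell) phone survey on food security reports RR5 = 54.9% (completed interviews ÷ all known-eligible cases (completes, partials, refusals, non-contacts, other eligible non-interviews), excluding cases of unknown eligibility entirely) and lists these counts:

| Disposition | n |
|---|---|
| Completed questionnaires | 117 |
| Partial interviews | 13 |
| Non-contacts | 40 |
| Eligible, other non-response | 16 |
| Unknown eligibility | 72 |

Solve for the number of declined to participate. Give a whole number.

27

RR5 = 117 / D = 0.549
D = 117 / 0.549 = 213.1
Rest of base = 186
declined to participate = 213.1 − 186 ≈ 27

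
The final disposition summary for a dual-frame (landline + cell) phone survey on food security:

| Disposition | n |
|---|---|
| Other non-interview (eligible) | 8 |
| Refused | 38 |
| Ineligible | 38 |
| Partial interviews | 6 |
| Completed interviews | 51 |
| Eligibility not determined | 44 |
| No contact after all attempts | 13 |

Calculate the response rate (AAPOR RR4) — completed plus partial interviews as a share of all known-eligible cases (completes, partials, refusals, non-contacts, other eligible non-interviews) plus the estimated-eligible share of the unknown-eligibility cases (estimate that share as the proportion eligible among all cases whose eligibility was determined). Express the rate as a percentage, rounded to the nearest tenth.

Num → 51 + 6 = 57
Known eligible → 51 + 6 + 38 + 13 + 8 = 116
e = 116 / (116 + 38) = 116 / 154 = 0.7532
Estimated eligible among unknowns → 0.7532 × 44 = 33.14
Denominator → 116 + 33.14 = 149.14
RR4 = 57 / 149.14 = 0.3822

38.2%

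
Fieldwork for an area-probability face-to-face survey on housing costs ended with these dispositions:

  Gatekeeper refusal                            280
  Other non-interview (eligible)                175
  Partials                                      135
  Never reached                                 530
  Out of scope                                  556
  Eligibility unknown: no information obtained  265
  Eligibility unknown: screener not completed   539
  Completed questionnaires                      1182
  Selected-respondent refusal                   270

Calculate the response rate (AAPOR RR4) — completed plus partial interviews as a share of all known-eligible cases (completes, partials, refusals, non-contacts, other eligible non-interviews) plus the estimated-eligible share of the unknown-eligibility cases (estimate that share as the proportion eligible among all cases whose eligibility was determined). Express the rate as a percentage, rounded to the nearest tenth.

40.7%

Refusals = 280 + 270 = 550
Eligibility not determined = 539 + 265 = 804
Num → 1182 + 135 = 1317
Known eligible → 1182 + 135 + 550 + 530 + 175 = 2572
e = 2572 / (2572 + 556) = 2572 / 3128 = 0.8223
e × U → 0.8223 × 804 = 661.13
Base → 2572 + 661.13 = 3233.13
RR4 = 1317 / 3233.13 = 0.4073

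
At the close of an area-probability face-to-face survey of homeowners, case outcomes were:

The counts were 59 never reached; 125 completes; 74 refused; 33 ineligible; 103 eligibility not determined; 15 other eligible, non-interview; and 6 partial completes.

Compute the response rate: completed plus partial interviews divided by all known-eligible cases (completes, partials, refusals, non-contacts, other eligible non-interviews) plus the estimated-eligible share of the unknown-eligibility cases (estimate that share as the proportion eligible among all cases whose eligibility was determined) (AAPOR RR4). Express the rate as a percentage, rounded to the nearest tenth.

35.3%

Num = 125 + 6 = 131
Eligible (known) = 125 + 6 + 74 + 59 + 15 = 279
e = 279 / (279 + 33) = 279 / 312 = 0.8942
e × U = 0.8942 × 103 = 92.10
Base = 279 + 92.10 = 371.10
RR4 = 131 / 371.10 = 0.3530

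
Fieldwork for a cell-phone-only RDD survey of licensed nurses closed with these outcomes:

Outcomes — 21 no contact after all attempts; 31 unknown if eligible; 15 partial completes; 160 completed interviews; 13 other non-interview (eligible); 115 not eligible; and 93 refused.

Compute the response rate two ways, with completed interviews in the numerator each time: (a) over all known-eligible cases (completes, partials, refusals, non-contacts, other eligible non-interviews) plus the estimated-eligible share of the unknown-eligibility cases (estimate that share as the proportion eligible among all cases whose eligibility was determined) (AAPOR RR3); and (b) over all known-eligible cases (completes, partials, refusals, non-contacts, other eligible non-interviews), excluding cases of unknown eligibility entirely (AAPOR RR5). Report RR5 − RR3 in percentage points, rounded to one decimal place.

3.7

Numerator → 160
Known eligible → 160 + 15 + 93 + 21 + 13 = 302
e = 302 / (302 + 115) = 302 / 417 = 0.7242
Eligible share of unknowns → 0.7242 × 31 = 22.45
Denom → 302 + 22.45 = 324.45
RR3 = 160 / 324.45 = 0.4931
Denom → 160 + 15 + 93 + 21 + 13 = 302
RR5 = 160 / 302 = 0.5298
Difference = 52.98 − 49.31 = 3.67 percentage points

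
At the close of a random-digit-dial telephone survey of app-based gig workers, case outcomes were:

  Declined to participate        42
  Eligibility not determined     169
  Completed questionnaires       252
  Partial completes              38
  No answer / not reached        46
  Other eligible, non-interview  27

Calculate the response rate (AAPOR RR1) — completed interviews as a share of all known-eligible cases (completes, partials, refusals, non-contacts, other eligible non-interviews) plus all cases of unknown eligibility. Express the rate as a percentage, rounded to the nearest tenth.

43.9%

Num = 252
Denom = 252 + 38 + 42 + 46 + 27 + 169 = 574
RR1 = 252 / 574 = 0.4390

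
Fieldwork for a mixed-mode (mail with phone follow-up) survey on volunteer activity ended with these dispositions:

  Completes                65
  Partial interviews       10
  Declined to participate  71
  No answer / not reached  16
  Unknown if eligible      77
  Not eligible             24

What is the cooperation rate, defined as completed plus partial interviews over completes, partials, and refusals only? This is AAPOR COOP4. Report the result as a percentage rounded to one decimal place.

51.4%

Top = 65 + 10 = 75
Denom = 65 + 10 + 71 = 146
COOP4 = 75 / 146 = 0.5137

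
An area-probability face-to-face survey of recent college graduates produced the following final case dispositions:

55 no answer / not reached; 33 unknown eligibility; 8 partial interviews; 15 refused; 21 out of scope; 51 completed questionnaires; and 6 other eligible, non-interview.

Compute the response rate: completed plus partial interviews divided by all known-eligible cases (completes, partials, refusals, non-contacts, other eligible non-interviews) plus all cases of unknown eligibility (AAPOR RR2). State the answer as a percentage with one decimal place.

Num = 51 + 8 = 59
Denominator = 51 + 8 + 15 + 55 + 6 + 33 = 168
RR2 = 59 / 168 = 0.3512

35.1%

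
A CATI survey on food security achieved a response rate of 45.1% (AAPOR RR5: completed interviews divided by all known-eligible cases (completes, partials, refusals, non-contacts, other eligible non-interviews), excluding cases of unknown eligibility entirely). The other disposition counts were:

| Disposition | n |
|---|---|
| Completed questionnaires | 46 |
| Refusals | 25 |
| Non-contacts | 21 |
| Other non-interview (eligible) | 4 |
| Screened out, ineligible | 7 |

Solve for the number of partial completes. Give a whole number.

RR5 = 46 / D = 0.451
D = 46 / 0.451 = 102.0
Rest of base = 96
partial completes = 102.0 − 96 ≈ 6

6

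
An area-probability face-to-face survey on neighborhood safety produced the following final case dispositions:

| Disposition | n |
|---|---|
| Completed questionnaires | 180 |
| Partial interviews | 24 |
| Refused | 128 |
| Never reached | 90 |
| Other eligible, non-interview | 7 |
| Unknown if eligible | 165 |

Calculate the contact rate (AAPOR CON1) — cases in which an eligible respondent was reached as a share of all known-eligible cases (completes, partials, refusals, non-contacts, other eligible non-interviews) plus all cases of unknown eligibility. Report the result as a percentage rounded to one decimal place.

Num = 180 + 24 + 128 + 7 = 339
Denominator = 180 + 24 + 128 + 90 + 7 + 165 = 594
CON1 = 339 / 594 = 0.5707

57.1%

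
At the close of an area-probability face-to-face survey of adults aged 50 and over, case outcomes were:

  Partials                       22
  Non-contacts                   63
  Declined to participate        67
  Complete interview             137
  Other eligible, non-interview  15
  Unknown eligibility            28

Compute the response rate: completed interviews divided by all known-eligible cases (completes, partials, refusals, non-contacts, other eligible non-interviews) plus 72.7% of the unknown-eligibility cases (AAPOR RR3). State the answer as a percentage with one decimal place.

42.2%

Top = 137
Known eligible = 137 + 22 + 67 + 63 + 15 = 304
e × U = 0.7270 × 28 = 20.36
Denom = 304 + 20.36 = 324.36
RR3 = 137 / 324.36 = 0.4224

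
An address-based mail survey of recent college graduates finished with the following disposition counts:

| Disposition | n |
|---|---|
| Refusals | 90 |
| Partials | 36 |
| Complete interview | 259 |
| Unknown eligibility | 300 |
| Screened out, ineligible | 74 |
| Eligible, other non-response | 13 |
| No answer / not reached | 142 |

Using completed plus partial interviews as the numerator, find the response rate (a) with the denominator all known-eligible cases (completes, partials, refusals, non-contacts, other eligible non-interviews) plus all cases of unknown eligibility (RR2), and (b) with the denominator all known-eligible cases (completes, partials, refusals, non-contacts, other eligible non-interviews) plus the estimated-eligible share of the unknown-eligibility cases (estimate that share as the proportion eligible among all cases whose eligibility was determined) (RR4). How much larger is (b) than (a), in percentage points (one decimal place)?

Top → 259 + 36 = 295
Denominator → 259 + 36 + 90 + 142 + 13 + 300 = 840
RR2 = 295 / 840 = 0.3512
Eligible (known) → 259 + 36 + 90 + 142 + 13 = 540
e = 540 / (540 + 74) = 540 / 614 = 0.8795
e × U → 0.8795 × 300 = 263.85
Denominator → 540 + 263.85 = 803.85
RR4 = 295 / 803.85 = 0.3670
Difference = 36.70 − 35.12 = 1.58 percentage points

1.6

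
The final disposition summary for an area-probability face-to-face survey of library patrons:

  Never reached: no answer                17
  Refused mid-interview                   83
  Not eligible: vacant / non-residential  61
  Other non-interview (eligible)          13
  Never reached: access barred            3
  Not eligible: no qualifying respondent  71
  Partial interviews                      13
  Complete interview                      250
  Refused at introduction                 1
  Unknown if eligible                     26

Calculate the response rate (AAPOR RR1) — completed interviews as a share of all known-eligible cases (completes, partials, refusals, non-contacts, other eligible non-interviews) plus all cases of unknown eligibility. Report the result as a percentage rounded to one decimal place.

61.6%

Declined to participate = 1 + 83 = 84
No contact after all attempts = 17 + 3 = 20
Not eligible = 71 + 61 = 132
Numerator: 250
Denominator: 250 + 13 + 84 + 20 + 13 + 26 = 406
RR1 = 250 / 406 = 0.6158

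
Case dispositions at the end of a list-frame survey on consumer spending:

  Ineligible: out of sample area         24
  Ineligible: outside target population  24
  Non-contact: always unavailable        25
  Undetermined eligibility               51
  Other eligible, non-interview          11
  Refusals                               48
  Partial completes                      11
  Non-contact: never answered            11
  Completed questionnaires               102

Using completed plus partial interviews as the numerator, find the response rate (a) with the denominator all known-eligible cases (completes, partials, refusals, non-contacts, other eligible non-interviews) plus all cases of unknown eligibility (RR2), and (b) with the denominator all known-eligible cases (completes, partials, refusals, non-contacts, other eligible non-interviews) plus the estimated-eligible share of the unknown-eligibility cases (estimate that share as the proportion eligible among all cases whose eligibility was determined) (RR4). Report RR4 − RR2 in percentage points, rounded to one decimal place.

Non-contacts = 11 + 25 = 36
Out of scope = 24 + 24 = 48
Numerator → 102 + 11 = 113
Denom → 102 + 11 + 48 + 36 + 11 + 51 = 259
RR2 = 113 / 259 = 0.4363
Eligible (known) → 102 + 11 + 48 + 36 + 11 = 208
e = 208 / (208 + 48) = 208 / 256 = 0.8125
Estimated eligible among unknowns → 0.8125 × 51 = 41.44
Denom → 208 + 41.44 = 249.44
RR4 = 113 / 249.44 = 0.4530
Difference = 45.30 − 43.63 = 1.67 percentage points

1.7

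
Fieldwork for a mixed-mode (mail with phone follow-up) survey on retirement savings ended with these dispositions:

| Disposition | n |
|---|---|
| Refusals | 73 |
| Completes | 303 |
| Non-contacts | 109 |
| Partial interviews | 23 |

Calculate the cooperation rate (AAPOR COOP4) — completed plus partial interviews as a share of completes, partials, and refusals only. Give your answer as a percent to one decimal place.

Num = 303 + 23 = 326
Denom = 303 + 23 + 73 = 399
COOP4 = 326 / 399 = 0.8170

81.7%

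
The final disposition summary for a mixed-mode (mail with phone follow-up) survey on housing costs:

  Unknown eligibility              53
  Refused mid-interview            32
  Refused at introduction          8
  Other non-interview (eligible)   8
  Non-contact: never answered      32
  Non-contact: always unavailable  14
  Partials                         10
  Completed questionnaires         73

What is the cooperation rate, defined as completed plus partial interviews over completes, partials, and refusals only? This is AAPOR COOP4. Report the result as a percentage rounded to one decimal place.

67.5%

Refusal or break-off = 8 + 32 = 40
Non-contacts = 32 + 14 = 46
Numerator = 73 + 10 = 83
Base = 73 + 10 + 40 = 123
COOP4 = 83 / 123 = 0.6748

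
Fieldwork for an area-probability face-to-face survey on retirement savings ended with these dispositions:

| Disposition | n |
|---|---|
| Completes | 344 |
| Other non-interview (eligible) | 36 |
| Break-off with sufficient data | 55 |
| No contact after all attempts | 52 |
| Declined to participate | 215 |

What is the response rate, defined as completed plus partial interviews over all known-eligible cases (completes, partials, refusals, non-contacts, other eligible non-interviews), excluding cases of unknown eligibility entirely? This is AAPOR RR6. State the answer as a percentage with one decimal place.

56.8%

Top = 344 + 55 = 399
Base = 344 + 55 + 215 + 52 + 36 = 702
RR6 = 399 / 702 = 0.5684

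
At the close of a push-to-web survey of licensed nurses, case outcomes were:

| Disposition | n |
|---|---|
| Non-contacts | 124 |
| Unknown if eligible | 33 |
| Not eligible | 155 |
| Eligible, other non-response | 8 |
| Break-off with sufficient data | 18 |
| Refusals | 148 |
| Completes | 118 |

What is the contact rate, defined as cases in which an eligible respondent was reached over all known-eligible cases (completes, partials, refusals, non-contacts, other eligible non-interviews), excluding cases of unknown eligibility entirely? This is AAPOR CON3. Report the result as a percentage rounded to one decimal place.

Numerator: 118 + 18 + 148 + 8 = 292
Denom: 118 + 18 + 148 + 124 + 8 = 416
CON3 = 292 / 416 = 0.7019

70.2%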